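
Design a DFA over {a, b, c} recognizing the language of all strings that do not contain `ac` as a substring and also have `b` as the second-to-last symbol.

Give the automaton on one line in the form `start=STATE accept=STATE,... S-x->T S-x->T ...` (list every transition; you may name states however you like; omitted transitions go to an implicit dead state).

start=S0 accept=S4,S5,S6 S0-a->S1 S0-b->S2 S0-c->S0 S1-a->S1 S1-b->S2 S1-c->S3 S2-a->S4 S2-b->S5 S2-c->S6 S3-a->S3 S3-b->S3 S3-c->S3 S4-a->S1 S4-b->S2 S4-c->S3 S5-a->S4 S5-b->S5 S5-c->S6 S6-a->S1 S6-b->S2 S6-c->S0

Handle the two conditions separately and then intersect. One (3 states) tracks partial matches of the forbidden pattern `ac`; the other (13 states) tracks the last 2 symbols read. Each combined state is a pair, one component from each; accept when both components accept. Minimizing collapses redundant product states.
With 7 states:
        a   b   c  
>  S0   S1  S2  S0 
   S1   S1  S2  S3 
   S2   S4  S5  S6 
   S3   S3  S3  S3 
 * S4   S1  S2  S3 
 * S5   S4  S5  S6 
 * S6   S1  S2  S0 
(> = start, * = accepting)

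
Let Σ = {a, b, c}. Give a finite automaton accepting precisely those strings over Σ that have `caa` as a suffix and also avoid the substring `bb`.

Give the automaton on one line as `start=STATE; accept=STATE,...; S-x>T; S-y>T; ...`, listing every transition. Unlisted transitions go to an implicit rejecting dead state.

Build one automaton per condition and run them in lockstep. The first has 4 states tracking how much of the suffix `caa` has currently been matched; the second has 3 states tracking partial matches of the forbidden pattern `bb`. A product state is a pair (one from each), accepting exactly when both do.
With 9 states:
        a   b   c  
>  q0   q0  q1  q2 
   q1   q0  q3  q2 
   q2   q4  q1  q2 
   q3   q3  q3  q5 
   q4   q6  q1  q2 
   q5   q7  q3  q5 
 * q6   q0  q1  q2 
   q7   q8  q3  q5 
   q8   q3  q3  q5 
(> = start, * = accepting)

start=q0; accept=q6; q0-a>q0; q0-b>q1; q0-c>q2; q1-a>q0; q1-b>q3; q1-c>q2; q2-a>q4; q2-b>q1; q2-c>q2; q3-a>q3; q3-b>q3; q3-c>q5; q4-a>q6; q4-b>q1; q4-c>q2; q5-a>q7; q5-b>q3; q5-c>q5; q6-a>q0; q6-b>q1; q6-c>q2; q7-a>q8; q7-b>q3; q7-c>q5; q8-a>q3; q8-b>q3; q8-c>q5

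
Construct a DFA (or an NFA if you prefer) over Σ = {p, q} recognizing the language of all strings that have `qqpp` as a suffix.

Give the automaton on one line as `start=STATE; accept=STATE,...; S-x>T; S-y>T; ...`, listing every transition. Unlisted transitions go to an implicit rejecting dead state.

start=s0; accept=s4; s0-p>s0; s0-q>s1; s1-p>s0; s1-q>s2; s2-p>s3; s2-q>s2; s3-p>s4; s3-q>s1; s4-p>s0; s4-q>s1

Remember how much of `qqpp` the current input suffix matches. State s0 means no match yet; s1 means the last symbol is `q`; s2 means the last 2 symbols are `qq`; s3 means the last 3 symbols are `qqp`; s4 means the last 4 symbols are `qqpp`. Only s4 accepts. On a mismatch, fall back to the longest proper suffix that is still a prefix of `qqpp`.
With 5 states:
        p   q  
>  s0   s0  s1 
   s1   s0  s2 
   s2   s3  s2 
   s3   s4  s1 
 * s4   s0  s1 
(> = start, * = accepting)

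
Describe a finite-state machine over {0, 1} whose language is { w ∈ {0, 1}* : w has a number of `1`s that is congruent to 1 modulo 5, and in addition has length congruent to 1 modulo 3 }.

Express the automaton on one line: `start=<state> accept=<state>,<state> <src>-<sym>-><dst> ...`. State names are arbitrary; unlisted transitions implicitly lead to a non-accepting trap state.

Run two small machines in parallel and take their product. One (5 states) tracks the count of `1`s modulo 5; the other (3 states) tracks the input length modulo 3. Each combined state is a pair, one component from each; accept when both components accept.
          0    1  
>  q0     q1   q2 
   q1     q3   q4 
 * q2     q4   q5 
   q3     q0   q6 
   q4     q6   q7 
   q5     q7   q8 
   q6     q2   q9 
   q7     q9  q10 
   q8    q10  q11 
   q9     q5  q12 
   q10   q12  q13 
   q11   q13   q3 
   q12    q8  q14 
   q13   q14   q0 
   q14   q11   q1 
(> = start, * = accepting)

start=q0 accept=q2 q0-0->q1 q0-1->q2 q1-0->q3 q1-1->q4 q2-0->q4 q2-1->q5 q3-0->q0 q3-1->q6 q4-0->q6 q4-1->q7 q5-0->q7 q5-1->q8 q6-0->q2 q6-1->q9 q7-0->q9 q7-1->q10 q8-0->q10 q8-1->q11 q9-0->q5 q9-1->q12 q10-0->q12 q10-1->q13 q11-0->q13 q11-1->q3 q12-0->q8 q12-1->q14 q13-0->q14 q13-1->q0 q14-0->q11 q14-1->q1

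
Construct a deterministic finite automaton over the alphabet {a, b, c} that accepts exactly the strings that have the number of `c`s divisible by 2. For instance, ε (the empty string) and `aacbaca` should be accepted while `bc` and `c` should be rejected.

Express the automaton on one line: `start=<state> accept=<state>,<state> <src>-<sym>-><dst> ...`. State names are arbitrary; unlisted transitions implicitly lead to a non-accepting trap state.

The only thing that matters is how many `c`s have appeared, reduced mod 2. Use one state per residue: S0 for 0, …, S1 for 1. Reading `c` moves to the next residue; anything else stays put. S0 is accepting.
2 states suffice.
        a   b   c  
>* S0   S0  S0  S1 
   S1   S1  S1  S0 
(> = start, * = accepting)

start=S0 accept=S0 S0-a->S0 S0-b->S0 S0-c->S1 S1-a->S1 S1-b->S1 S1-c->S0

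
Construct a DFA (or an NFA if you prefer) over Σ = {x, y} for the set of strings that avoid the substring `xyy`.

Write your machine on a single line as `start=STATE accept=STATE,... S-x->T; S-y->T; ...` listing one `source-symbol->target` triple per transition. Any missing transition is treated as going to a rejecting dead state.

start=s0; accept=s0,s1,s2; s0-x->s1; s0-y->s0; s1-x->s1; s1-y->s2; s2-x->s1; s2-y->s3; s3-x->s3; s3-y->s3

This is the complement of 'contains `xyy`'. Use the same substring-matching states — s0 through s3 holding how much of `xyy` has just been matched — but flip the accepting set: everything except the trap s3 accepts.
4 states suffice.
        x   y  
>* s0   s1  s0 
 * s1   s1  s2 
 * s2   s1  s3 
   s3   s3  s3 
(> = start, * = accepting)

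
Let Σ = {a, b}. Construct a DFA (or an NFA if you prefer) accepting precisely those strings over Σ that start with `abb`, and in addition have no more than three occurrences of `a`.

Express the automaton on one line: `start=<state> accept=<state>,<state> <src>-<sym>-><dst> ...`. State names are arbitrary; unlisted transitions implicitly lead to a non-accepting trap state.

Build one automaton per condition and run them in lockstep. The first has 5 states tracking whether the input so far still matches the prefix `abb`; the second has 5 states tracking the count of `a`s, saturating at 4. A product state is a pair (one from each), accepting exactly when both do.
A 12-state machine:
          a    b  
>  q0     q1   q2 
   q1     q3   q4 
   q2     q5   q2 
   q3     q6   q3 
   q4     q3   q7 
   q5     q3   q5 
   q6     q8   q6 
 * q7     q9   q7 
   q8     q8   q8 
 * q9    q10   q9 
 * q10   q11  q10 
   q11   q11  q11 
(> = start, * = accepting)

start=q0 accept=q7,q9,q10 q0-a->q1 q0-b->q2 q1-a->q3 q1-b->q4 q2-a->q5 q2-b->q2 q3-a->q6 q3-b->q3 q4-a->q3 q4-b->q7 q5-a->q3 q5-b->q5 q6-a->q8 q6-b->q6 q7-a->q9 q7-b->q7 q8-a->q8 q8-b->q8 q9-a->q10 q9-b->q9 q10-a->q11 q10-b->q10 q11-a->q11 q11-b->q11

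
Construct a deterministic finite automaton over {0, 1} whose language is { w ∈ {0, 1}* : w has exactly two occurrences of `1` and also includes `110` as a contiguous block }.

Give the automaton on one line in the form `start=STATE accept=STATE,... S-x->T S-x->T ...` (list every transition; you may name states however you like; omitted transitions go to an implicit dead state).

start=s0 accept=s5 s0-0->s0 s0-1->s1 s1-0->s2 s1-1->s3 s2-0->s2 s2-1->s4 s3-0->s5 s3-1->s6 s4-0->s7 s4-1->s6 s5-0->s5 s5-1->s8 s6-0->s8 s6-1->s6 s7-0->s7 s7-1->s9 s8-0->s8 s8-1->s8 s9-0->s10 s9-1->s6 s10-0->s10 s10-1->s9

Build one automaton per condition and run them in lockstep. One (4 states) tracks the count of `1`s, saturating at 3; the other (4 states) tracks whether and how much of `110` has been seen. Each combined state is a pair, one component from each; accept when both components accept.
11 states suffice.
          0    1  
>  s0     s0   s1 
   s1     s2   s3 
   s2     s2   s4 
   s3     s5   s6 
   s4     s7   s6 
 * s5     s5   s8 
   s6     s8   s6 
   s7     s7   s9 
   s8     s8   s8 
   s9    s10   s6 
   s10   s10   s9 
(> = start, * = accepting)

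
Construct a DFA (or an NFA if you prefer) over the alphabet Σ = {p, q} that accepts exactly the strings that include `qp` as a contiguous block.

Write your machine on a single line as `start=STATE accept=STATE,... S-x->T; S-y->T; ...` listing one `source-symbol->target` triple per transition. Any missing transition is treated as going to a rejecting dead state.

start=S0; accept=S2; S0-p->S0; S0-q->S1; S1-p->S2; S1-q->S1; S2-p->S2; S2-q->S2

Track how much of `qp` has been matched so far: state S0 is no progress, S2 is the absorbing accept state reached once `qp` has occurred. Intermediate states record partial matches; on a mismatch, fall back to the longest reusable overlap.
With 3 states:
        p   q  
>  S0   S0  S1 
   S1   S2  S1 
 * S2   S2  S2 
(> = start, * = accepting)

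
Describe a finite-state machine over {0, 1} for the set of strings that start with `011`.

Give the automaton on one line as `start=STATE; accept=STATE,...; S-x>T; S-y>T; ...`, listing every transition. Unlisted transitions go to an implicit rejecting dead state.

start=q0; accept=q3; q0-0>q1; q0-1>q4; q1-0>q4; q1-1>q2; q2-0>q4; q2-1>q3; q3-0>q3; q3-1>q3; q4-0>q4; q4-1>q4

Check the first 3 symbols one by one: q0 through q2 record how many have matched `011` so far; any wrong symbol goes to the dead state q4. After all 3 match we enter the accepting sink q3.
5 states suffice.
        0   1  
>  q0   q1  q4 
   q1   q4  q2 
   q2   q4  q3 
 * q3   q3  q3 
   q4   q4  q4 
(> = start, * = accepting)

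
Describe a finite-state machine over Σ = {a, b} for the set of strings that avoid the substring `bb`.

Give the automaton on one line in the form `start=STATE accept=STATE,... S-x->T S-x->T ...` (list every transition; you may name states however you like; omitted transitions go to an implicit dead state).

Track partial matches of the forbidden pattern `bb`. State s2 is a dead state reached once `bb` has occurred; every other state accepts. s0 means no part of `bb` is currently matched.
A 3-state machine:
        a   b  
>* s0   s0  s1 
 * s1   s0  s2 
   s2   s2  s2 
(> = start, * = accepting)

start=s0 accept=s0,s1 s0-a->s0 s0-b->s1 s1-a->s0 s1-b->s2 s2-a->s2 s2-b->s2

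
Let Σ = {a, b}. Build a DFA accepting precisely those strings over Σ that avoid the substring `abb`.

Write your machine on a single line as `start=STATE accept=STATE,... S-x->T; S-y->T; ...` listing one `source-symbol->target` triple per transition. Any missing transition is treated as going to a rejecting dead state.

start=q0; accept=q0,q1,q2; q0-a->q1; q0-b->q0; q1-a->q1; q1-b->q2; q2-a->q1; q2-b->q3; q3-a->q3; q3-b->q3

Track partial matches of the forbidden pattern `abb`. State q3 is a dead state reached once `abb` has occurred; every other state accepts. q0 means no part of `abb` is currently matched.
A 4-state machine:
        a   b  
>* q0   q1  q0 
 * q1   q1  q2 
 * q2   q1  q3 
   q3   q3  q3 
(> = start, * = accepting)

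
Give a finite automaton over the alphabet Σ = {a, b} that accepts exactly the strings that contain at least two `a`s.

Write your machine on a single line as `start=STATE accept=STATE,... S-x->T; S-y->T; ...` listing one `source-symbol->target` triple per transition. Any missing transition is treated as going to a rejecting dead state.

Count `a`s, saturating at 3: states S0 through S2 mean 0 through 2 `a`s seen; S3 means more than 2. Each `a` increments (capped at S3); other symbols loop. Accept from {S2, S3}.
With 4 states:
        a   b  
>  S0   S1  S0 
   S1   S2  S1 
 * S2   S3  S2 
 * S3   S3  S3 
(> = start, * = accepting)

start=S0; accept=S2,S3; S0-a->S1; S0-b->S0; S1-a->S2; S1-b->S1; S2-a->S3; S2-b->S2; S3-a->S3; S3-b->S3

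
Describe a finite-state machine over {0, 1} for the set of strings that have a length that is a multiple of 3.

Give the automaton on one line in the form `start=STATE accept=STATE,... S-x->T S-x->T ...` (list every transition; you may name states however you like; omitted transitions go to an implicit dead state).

Count input length modulo 3: every symbol advances one step around the cycle q0 → q1 → q2 → q0. Accept at q0.
A 3-state machine:
        0   1  
>* q0   q1  q1 
   q1   q2  q2 
   q2   q0  q0 
(> = start, * = accepting)

start=q0 accept=q0 q0-0->q1 q0-1->q1 q1-0->q2 q1-1->q2 q2-0->q0 q2-1->q0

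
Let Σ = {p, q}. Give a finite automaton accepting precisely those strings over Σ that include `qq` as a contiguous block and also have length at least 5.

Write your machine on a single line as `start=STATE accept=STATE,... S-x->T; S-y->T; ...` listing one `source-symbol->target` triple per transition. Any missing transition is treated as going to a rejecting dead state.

start=s0; accept=s14,s17; s0-p->s1; s0-q->s2; s1-p->s3; s1-q->s4; s2-p->s3; s2-q->s5; s3-p->s6; s3-q->s7; s4-p->s6; s4-q->s8; s5-p->s8; s5-q->s8; s6-p->s9; s6-q->s10; s7-p->s9; s7-q->s11; s8-p->s11; s8-q->s11; s9-p->s12; s9-q->s13; s10-p->s12; s10-q->s14; s11-p->s14; s11-q->s14; s12-p->s15; s12-q->s16; s13-p->s15; s13-q->s17; s14-p->s17; s14-q->s17; s15-p->s15; s15-q->s16; s16-p->s15; s16-q->s17; s17-p->s17; s17-q->s17

Handle the two conditions separately and then intersect. The first has 3 states tracking whether and how much of `qq` has been seen; the second has 7 states tracking the input length, saturating at 6. A product state is a pair (one from each), accepting exactly when both do.
          p    q  
>  s0     s1   s2 
   s1     s3   s4 
   s2     s3   s5 
   s3     s6   s7 
   s4     s6   s8 
   s5     s8   s8 
   s6     s9  s10 
   s7     s9  s11 
   s8    s11  s11 
   s9    s12  s13 
   s10   s12  s14 
   s11   s14  s14 
   s12   s15  s16 
   s13   s15  s17 
 * s14   s17  s17 
   s15   s15  s16 
   s16   s15  s17 
 * s17   s17  s17 
(> = start, * = accepting)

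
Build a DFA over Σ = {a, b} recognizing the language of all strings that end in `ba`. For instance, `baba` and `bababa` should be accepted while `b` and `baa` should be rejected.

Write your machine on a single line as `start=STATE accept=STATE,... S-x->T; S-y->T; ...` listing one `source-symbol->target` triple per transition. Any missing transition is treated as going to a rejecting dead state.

start=q0; accept=q2; q0-a->q0; q0-b->q1; q1-a->q2; q1-b->q1; q2-a->q0; q2-b->q1

Let each state record the length of the longest suffix of the input read so far that is also a prefix of `ba`. q1 means the last symbol is `b`; q2 means the last 2 symbols are `ba`. Accept only at q2, where the string currently ends in `ba`.
With 3 states:
        a   b  
>  q0   q0  q1 
   q1   q2  q1 
 * q2   q0  q1 
(> = start, * = accepting)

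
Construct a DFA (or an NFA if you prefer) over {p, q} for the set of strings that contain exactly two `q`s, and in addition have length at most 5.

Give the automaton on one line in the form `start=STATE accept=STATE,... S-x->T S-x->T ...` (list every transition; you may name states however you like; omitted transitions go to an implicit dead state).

start=s0 accept=s5,s8,s12,s16 s0-p->s1 s0-q->s2 s1-p->s3 s1-q->s4 s2-p->s4 s2-q->s5 s3-p->s6 s3-q->s7 s4-p->s7 s4-q->s8 s5-p->s8 s5-q->s9 s6-p->s10 s6-q->s11 s7-p->s11 s7-q->s12 s8-p->s12 s8-q->s13 s9-p->s13 s9-q->s13 s10-p->s14 s10-q->s15 s11-p->s15 s11-q->s16 s12-p->s16 s12-q->s17 s13-p->s17 s13-q->s17 s14-p->s18 s14-q->s19 s15-p->s19 s15-q->s20 s16-p->s20 s16-q->s21 s17-p->s21 s17-q->s21 s18-p->s18 s18-q->s19 s19-p->s19 s19-q->s20 s20-p->s20 s20-q->s21 s21-p->s21 s21-q->s21

Run two small machines in parallel and take their product. The first has 4 states tracking the count of `q`s, saturating at 3; the second has 7 states tracking the input length, saturating at 6. A product state is a pair (one from each), accepting exactly when both do.
          p    q  
>  s0     s1   s2 
   s1     s3   s4 
   s2     s4   s5 
   s3     s6   s7 
   s4     s7   s8 
 * s5     s8   s9 
   s6    s10  s11 
   s7    s11  s12 
 * s8    s12  s13 
   s9    s13  s13 
   s10   s14  s15 
   s11   s15  s16 
 * s12   s16  s17 
   s13   s17  s17 
   s14   s18  s19 
   s15   s19  s20 
 * s16   s20  s21 
   s17   s21  s21 
   s18   s18  s19 
   s19   s19  s20 
   s20   s20  s21 
   s21   s21  s21 
(> = start, * = accepting)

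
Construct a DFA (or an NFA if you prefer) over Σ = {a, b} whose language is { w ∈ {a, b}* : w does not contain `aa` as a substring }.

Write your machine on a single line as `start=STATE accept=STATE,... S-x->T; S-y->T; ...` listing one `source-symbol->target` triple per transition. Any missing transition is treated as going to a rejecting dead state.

start=q0; accept=q0,q1; q0-a->q1; q0-b->q0; q1-a->q2; q1-b->q0; q2-a->q2; q2-b->q2

This is the complement of 'contains `aa`'. Use the same substring-matching states — q0 through q2 holding how much of `aa` has just been matched — but flip the accepting set: everything except the trap q2 accepts.
With 3 states:
        a   b  
>* q0   q1  q0 
 * q1   q2  q0 
   q2   q2  q2 
(> = start, * = accepting)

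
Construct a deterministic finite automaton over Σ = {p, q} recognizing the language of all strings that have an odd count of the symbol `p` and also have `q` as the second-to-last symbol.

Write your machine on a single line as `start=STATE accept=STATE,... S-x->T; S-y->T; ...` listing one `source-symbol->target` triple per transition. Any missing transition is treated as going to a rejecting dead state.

start=A; accept=F,K; A-p->B; A-q->C; B-p->D; B-q->E; C-p->F; C-q->G; D-p->H; D-q->I; E-p->J; E-q->K; F-p->D; F-q->E; G-p->F; G-q->G; H-p->D; H-q->E; I-p->F; I-q->G; J-p->H; J-q->I; K-p->J; K-q->K

Run two small machines in parallel and take their product. One (2 states) tracks the count of `p`s modulo 2; the other (7 states) tracks the last 2 symbols read. Each combined state is a pair, one component from each; accept when both components accept.
An 11-state machine:
       p  q 
>  A   B  C 
   B   D  E 
   C   F  G 
   D   H  I 
   E   J  K 
 * F   D  E 
   G   F  G 
   H   D  E 
   I   F  G 
   J   H  I 
 * K   J  K 
(> = start, * = accepting)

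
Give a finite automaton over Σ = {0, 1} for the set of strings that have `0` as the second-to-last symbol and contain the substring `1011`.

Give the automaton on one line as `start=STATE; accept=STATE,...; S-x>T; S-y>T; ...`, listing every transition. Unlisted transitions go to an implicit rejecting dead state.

Run two small machines in parallel and take their product. The first has 7 states tracking the last 2 symbols read; the second has 5 states tracking whether and how much of `1011` has been seen. A product state is a pair (one from each), accepting exactly when both do. After merging equivalent states the machine shrinks.
8 states suffice.
        0   1  
>  s0   s0  s1 
   s1   s2  s1 
   s2   s0  s3 
   s3   s2  s4 
   s4   s5  s4 
   s5   s6  s7 
 * s6   s6  s7 
 * s7   s5  s4 
(> = start, * = accepting)

start=s0; accept=s6,s7; s0-0>s0; s0-1>s1; s1-0>s2; s1-1>s1; s2-0>s0; s2-1>s3; s3-0>s2; s3-1>s4; s4-0>s5; s4-1>s4; s5-0>s6; s5-1>s7; s6-0>s6; s6-1>s7; s7-0>s5; s7-1>s4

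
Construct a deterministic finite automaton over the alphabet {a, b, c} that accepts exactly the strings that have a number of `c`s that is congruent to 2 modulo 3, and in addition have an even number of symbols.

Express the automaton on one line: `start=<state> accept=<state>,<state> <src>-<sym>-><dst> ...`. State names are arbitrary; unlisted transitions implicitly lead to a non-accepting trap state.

Handle the two conditions separately and then intersect. One (3 states) tracks the count of `c`s modulo 3; the other (2 states) tracks the input length modulo 2. Each combined state is a pair, one component from each; accept when both components accept.
        a   b   c  
>  S0   S1  S1  S2 
   S1   S0  S0  S3 
   S2   S3  S3  S4 
   S3   S2  S2  S5 
 * S4   S5  S5  S1 
   S5   S4  S4  S0 
(> = start, * = accepting)

start=S0 accept=S4 S0-a->S1 S0-b->S1 S0-c->S2 S1-a->S0 S1-b->S0 S1-c->S3 S2-a->S3 S2-b->S3 S2-c->S4 S3-a->S2 S3-b->S2 S3-c->S5 S4-a->S5 S4-b->S5 S4-c->S1 S5-a->S4 S5-b->S4 S5-c->S0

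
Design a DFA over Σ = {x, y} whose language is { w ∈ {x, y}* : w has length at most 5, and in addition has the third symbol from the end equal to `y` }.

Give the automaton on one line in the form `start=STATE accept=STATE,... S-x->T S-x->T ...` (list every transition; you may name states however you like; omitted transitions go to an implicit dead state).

Handle the two conditions separately and then intersect. The first has 7 states tracking the input length, saturating at 6; the second has 15 states tracking the last 3 symbols read. A product state is a pair (one from each), accepting exactly when both do. Minimizing collapses redundant product states.
          x    y  
>  S0     S1   S2 
   S1     S3   S4 
   S2     S5   S6 
   S3     S7   S8 
   S4     S9  S10 
   S5    S11  S12 
   S6    S13  S14 
   S7     S7   S7 
   S8     S9   S9 
   S9    S11  S11 
   S10   S13  S13 
 * S11    S7   S7 
 * S12    S9   S9 
 * S13   S11  S11 
 * S14   S13  S13 
(> = start, * = accepting)

start=S0 accept=S11,S12,S13,S14 S0-x->S1 S0-y->S2 S1-x->S3 S1-y->S4 S2-x->S5 S2-y->S6 S3-x->S7 S3-y->S8 S4-x->S9 S4-y->S10 S5-x->S11 S5-y->S12 S6-x->S13 S6-y->S14 S7-x->S7 S7-y->S7 S8-x->S9 S8-y->S9 S9-x->S11 S9-y->S11 S10-x->S13 S10-y->S13 S11-x->S7 S11-y->S7 S12-x->S9 S12-y->S9 S13-x->S11 S13-y->S11 S14-x->S13 S14-y->S13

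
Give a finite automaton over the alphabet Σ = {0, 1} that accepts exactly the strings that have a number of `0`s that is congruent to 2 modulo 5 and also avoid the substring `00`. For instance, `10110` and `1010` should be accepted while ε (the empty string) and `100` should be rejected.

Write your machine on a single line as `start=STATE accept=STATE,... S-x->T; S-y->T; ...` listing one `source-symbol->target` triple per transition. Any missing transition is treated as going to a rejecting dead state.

start=q0; accept=q4,q5; q0-0->q1; q0-1->q0; q1-0->q2; q1-1->q3; q2-0->q2; q2-1->q2; q3-0->q4; q3-1->q3; q4-0->q2; q4-1->q5; q5-0->q6; q5-1->q5; q6-0->q2; q6-1->q7; q7-0->q8; q7-1->q7; q8-0->q2; q8-1->q9; q9-0->q10; q9-1->q9; q10-0->q2; q10-1->q0

Build one automaton per condition and run them in lockstep. One (5 states) tracks the count of `0`s modulo 5; the other (3 states) tracks partial matches of the forbidden pattern `00`. Each combined state is a pair, one component from each; accept when both components accept. Minimizing collapses redundant product states.
          0    1  
>  q0     q1   q0 
   q1     q2   q3 
   q2     q2   q2 
   q3     q4   q3 
 * q4     q2   q5 
 * q5     q6   q5 
   q6     q2   q7 
   q7     q8   q7 
   q8     q2   q9 
   q9    q10   q9 
   q10    q2   q0 
(> = start, * = accepting)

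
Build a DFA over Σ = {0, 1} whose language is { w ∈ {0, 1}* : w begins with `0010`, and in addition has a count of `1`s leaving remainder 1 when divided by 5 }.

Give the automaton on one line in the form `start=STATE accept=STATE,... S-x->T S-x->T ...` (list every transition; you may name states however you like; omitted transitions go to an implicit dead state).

start=A accept=I A-0->B A-1->C B-0->D B-1->C C-0->C C-1->E D-0->F D-1->G E-0->E E-1->H F-0->F F-1->C G-0->I G-1->E H-0->H H-1->J I-0->I I-1->K J-0->J J-1->F K-0->K K-1->L L-0->L L-1->M M-0->M M-1->N N-0->N N-1->I

Build one automaton per condition and run them in lockstep. The first has 6 states tracking whether the input so far still matches the prefix `0010`; the second has 5 states tracking the count of `1`s modulo 5. A product state is a pair (one from each), accepting exactly when both do.
A 14-state machine:
       0  1 
>  A   B  C 
   B   D  C 
   C   C  E 
   D   F  G 
   E   E  H 
   F   F  C 
   G   I  E 
   H   H  J 
 * I   I  K 
   J   J  F 
   K   K  L 
   L   L  M 
   M   M  N 
   N   N  I 
(> = start, * = accepting)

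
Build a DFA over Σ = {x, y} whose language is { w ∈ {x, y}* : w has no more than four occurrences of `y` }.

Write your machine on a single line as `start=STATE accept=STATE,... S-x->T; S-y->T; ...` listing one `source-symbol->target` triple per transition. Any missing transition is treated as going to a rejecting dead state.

Count `y`s, saturating at 5: states q0 through q4 mean 0 through 4 `y`s seen; q5 means more than 4. Each `y` increments (capped at q5); other symbols loop. Accept from {q0, q1, q2, q3, q4}.
        x   y  
>* q0   q0  q1 
 * q1   q1  q2 
 * q2   q2  q3 
 * q3   q3  q4 
 * q4   q4  q5 
   q5   q5  q5 
(> = start, * = accepting)

start=q0; accept=q0,q1,q2,q3,q4; q0-x->q0; q0-y->q1; q1-x->q1; q1-y->q2; q2-x->q2; q2-y->q3; q3-x->q3; q3-y->q4; q4-x->q4; q4-y->q5; q5-x->q5; q5-y->q5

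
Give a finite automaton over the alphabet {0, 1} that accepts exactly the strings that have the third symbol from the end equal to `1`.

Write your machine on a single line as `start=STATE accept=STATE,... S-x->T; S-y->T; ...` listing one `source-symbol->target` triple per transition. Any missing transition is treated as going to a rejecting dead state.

start=S0; accept=S11,S12,S13,S14; S0-0->S1; S0-1->S2; S1-0->S3; S1-1->S4; S2-0->S5; S2-1->S6; S3-0->S7; S3-1->S8; S4-0->S9; S4-1->S10; S5-0->S11; S5-1->S12; S6-0->S13; S6-1->S14; S7-0->S7; S7-1->S8; S8-0->S9; S8-1->S10; S9-0->S11; S9-1->S12; S10-0->S13; S10-1->S14; S11-0->S7; S11-1->S8; S12-0->S9; S12-1->S10; S13-0->S11; S13-1->S12; S14-0->S13; S14-1->S14

A DFA must remember the last 3 symbols (since which symbol is third-to-last isn't known until the input ends). Use one state per possible window of the last ≤3 symbols; accept from those whose window starts with `1`.
A 15-state machine:
          0    1  
>  S0     S1   S2 
   S1     S3   S4 
   S2     S5   S6 
   S3     S7   S8 
   S4     S9  S10 
   S5    S11  S12 
   S6    S13  S14 
   S7     S7   S8 
   S8     S9  S10 
   S9    S11  S12 
   S10   S13  S14 
 * S11    S7   S8 
 * S12    S9  S10 
 * S13   S11  S12 
 * S14   S13  S14 
(> = start, * = accepting)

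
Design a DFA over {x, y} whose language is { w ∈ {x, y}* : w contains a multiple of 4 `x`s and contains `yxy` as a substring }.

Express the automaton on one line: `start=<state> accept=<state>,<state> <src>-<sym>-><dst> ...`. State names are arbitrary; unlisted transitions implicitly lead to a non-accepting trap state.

start=s0 accept=s15 s0-x->s1 s0-y->s2 s1-x->s3 s1-y->s4 s2-x->s5 s2-y->s2 s3-x->s6 s3-y->s7 s4-x->s8 s4-y->s4 s5-x->s3 s5-y->s9 s6-x->s0 s6-y->s10 s7-x->s11 s7-y->s7 s8-x->s6 s8-y->s12 s9-x->s12 s9-y->s9 s10-x->s13 s10-y->s10 s11-x->s0 s11-y->s14 s12-x->s14 s12-y->s12 s13-x->s1 s13-y->s15 s14-x->s15 s14-y->s14 s15-x->s9 s15-y->s15

Handle the two conditions separately and then intersect. One (4 states) tracks the count of `x`s modulo 4; the other (4 states) tracks whether and how much of `yxy` has been seen. Each combined state is a pair, one component from each; accept when both components accept.
16 states suffice.
          x    y  
>  s0     s1   s2 
   s1     s3   s4 
   s2     s5   s2 
   s3     s6   s7 
   s4     s8   s4 
   s5     s3   s9 
   s6     s0  s10 
   s7    s11   s7 
   s8     s6  s12 
   s9    s12   s9 
   s10   s13  s10 
   s11    s0  s14 
   s12   s14  s12 
   s13    s1  s15 
   s14   s15  s14 
 * s15    s9  s15 
(> = start, * = accepting)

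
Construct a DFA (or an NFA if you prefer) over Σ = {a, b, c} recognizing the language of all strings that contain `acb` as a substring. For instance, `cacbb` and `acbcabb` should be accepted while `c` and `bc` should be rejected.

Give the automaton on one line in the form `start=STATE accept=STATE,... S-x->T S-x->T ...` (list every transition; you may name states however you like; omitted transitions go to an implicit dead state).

start=q0 accept=q3 q0-a->q1 q0-b->q0 q0-c->q0 q1-a->q1 q1-b->q0 q1-c->q2 q2-a->q1 q2-b->q3 q2-c->q0 q3-a->q3 q3-b->q3 q3-c->q3

States q0..q2 record the length of the longest prefix of `acb` that matches the current input suffix. Reaching q3 means `acb` has been seen, and we stay there forever. Accept from q3.
        a   b   c  
>  q0   q1  q0  q0 
   q1   q1  q0  q2 
   q2   q1  q3  q0 
 * q3   q3  q3  q3 
(> = start, * = accepting)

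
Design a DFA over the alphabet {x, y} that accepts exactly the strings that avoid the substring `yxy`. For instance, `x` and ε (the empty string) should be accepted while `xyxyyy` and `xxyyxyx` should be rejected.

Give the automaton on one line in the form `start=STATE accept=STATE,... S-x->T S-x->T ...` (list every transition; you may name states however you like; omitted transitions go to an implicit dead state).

Track partial matches of the forbidden pattern `yxy`. State q3 is a dead state reached once `yxy` has occurred; every other state accepts. q0 means no part of `yxy` is currently matched.
        x   y  
>* q0   q0  q1 
 * q1   q2  q1 
 * q2   q0  q3 
   q3   q3  q3 
(> = start, * = accepting)

start=q0 accept=q0,q1,q2 q0-x->q0 q0-y->q1 q1-x->q2 q1-y->q1 q2-x->q0 q2-y->q3 q3-x->q3 q3-y->q3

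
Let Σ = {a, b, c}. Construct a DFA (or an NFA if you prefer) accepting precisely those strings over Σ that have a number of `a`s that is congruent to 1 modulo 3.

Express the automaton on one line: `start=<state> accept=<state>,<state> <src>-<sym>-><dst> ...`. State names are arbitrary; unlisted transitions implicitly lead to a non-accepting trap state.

start=q0 accept=q1 q0-a->q1 q0-b->q0 q0-c->q0 q1-a->q2 q1-b->q1 q1-c->q1 q2-a->q0 q2-b->q2 q2-c->q2

Keep the running count of `a`s modulo 3: each `a` advances along the cycle q0 → q1 → q2 → q0 while other symbols loop. Accept at q1.
        a   b   c  
>  q0   q1  q0  q0 
 * q1   q2  q1  q1 
   q2   q0  q2  q2 
(> = start, * = accepting)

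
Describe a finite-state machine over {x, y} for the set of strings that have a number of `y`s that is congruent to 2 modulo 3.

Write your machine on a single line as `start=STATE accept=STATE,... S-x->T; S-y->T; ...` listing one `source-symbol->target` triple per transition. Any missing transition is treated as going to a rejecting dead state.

Keep the running count of `y`s modulo 3: each `y` advances along the cycle A → B → C → A while other symbols loop. Accept at C.
3 states suffice.
       x  y 
>  A   A  B 
   B   B  C 
 * C   C  A 
(> = start, * = accepting)

start=A; accept=C; A-x->A; A-y->B; B-x->B; B-y->C; C-x->C; C-y->A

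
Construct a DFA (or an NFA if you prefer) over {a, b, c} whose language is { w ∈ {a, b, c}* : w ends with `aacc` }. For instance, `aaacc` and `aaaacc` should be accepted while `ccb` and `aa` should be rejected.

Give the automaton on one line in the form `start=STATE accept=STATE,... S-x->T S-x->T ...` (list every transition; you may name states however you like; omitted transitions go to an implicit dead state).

start=q0 accept=q4 q0-a->q1 q0-b->q0 q0-c->q0 q1-a->q2 q1-b->q0 q1-c->q0 q2-a->q2 q2-b->q0 q2-c->q3 q3-a->q1 q3-b->q0 q3-c->q4 q4-a->q1 q4-b->q0 q4-c->q0

Remember how much of `aacc` the current input suffix matches. State q0 means no match yet; q1 means the last symbol is `a`; q2 means the last 2 symbols are `aa`; q3 means the last 3 symbols are `aac`; q4 means the last 4 symbols are `aacc`. Only q4 accepts. On a mismatch, fall back to the longest proper suffix that is still a prefix of `aacc`.
A 5-state machine:
        a   b   c  
>  q0   q1  q0  q0 
   q1   q2  q0  q0 
   q2   q2  q0  q3 
   q3   q1  q0  q4 
 * q4   q1  q0  q0 
(> = start, * = accepting)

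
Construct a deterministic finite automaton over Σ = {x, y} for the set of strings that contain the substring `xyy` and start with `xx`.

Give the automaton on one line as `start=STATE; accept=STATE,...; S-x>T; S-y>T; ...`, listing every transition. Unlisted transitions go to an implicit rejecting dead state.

start=q0; accept=q5; q0-x>q1; q0-y>q2; q1-x>q3; q1-y>q2; q2-x>q2; q2-y>q2; q3-x>q3; q3-y>q4; q4-x>q3; q4-y>q5; q5-x>q5; q5-y>q5

Build one automaton per condition and run them in lockstep. One (4 states) tracks whether and how much of `xyy` has been seen; the other (4 states) tracks whether the input so far still matches the prefix `xx`. Each combined state is a pair, one component from each; accept when both components accept. Minimizing collapses redundant product states.
A 6-state machine:
        x   y  
>  q0   q1  q2 
   q1   q3  q2 
   q2   q2  q2 
   q3   q3  q4 
   q4   q3  q5 
 * q5   q5  q5 
(> = start, * = accepting)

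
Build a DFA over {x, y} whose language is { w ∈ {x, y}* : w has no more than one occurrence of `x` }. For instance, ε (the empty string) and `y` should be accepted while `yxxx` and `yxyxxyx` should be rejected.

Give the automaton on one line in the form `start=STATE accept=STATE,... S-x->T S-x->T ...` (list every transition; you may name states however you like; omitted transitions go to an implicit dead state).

Only the number of `x`s matters, and only up to 2. Make a chain A → B → C advanced by each `x` (with C absorbing); every other symbol self-loops. The accepting set is {A, B}.
       x  y 
>* A   B  A 
 * B   C  B 
   C   C  C 
(> = start, * = accepting)

start=A accept=A,B A-x->B A-y->A B-x->C B-y->B C-x->C C-y->C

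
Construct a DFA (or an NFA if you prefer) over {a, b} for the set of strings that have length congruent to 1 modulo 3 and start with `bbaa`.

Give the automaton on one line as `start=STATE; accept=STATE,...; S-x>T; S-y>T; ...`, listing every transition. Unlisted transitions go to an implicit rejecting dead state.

Build one automaton per condition and run them in lockstep. One (3 states) tracks the input length modulo 3; the other (6 states) tracks whether the input so far still matches the prefix `bbaa`. Each combined state is a pair, one component from each; accept when both components accept.
10 states suffice.
        a   b  
>  q0   q1  q2 
   q1   q3  q3 
   q2   q3  q4 
   q3   q5  q5 
   q4   q6  q5 
   q5   q1  q1 
   q6   q7  q1 
 * q7   q8  q8 
   q8   q9  q9 
   q9   q7  q7 
(> = start, * = accepting)

start=q0; accept=q7; q0-a>q1; q0-b>q2; q1-a>q3; q1-b>q3; q2-a>q3; q2-b>q4; q3-a>q5; q3-b>q5; q4-a>q6; q4-b>q5; q5-a>q1; q5-b>q1; q6-a>q7; q6-b>q1; q7-a>q8; q7-b>q8; q8-a>q9; q8-b>q9; q9-a>q7; q9-b>q7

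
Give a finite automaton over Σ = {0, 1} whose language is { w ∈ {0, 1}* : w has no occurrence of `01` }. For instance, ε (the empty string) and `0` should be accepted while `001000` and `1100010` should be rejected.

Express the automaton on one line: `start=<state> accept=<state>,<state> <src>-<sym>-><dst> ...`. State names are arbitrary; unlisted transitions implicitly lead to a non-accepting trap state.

start=S0 accept=S0,S1 S0-0->S1 S0-1->S0 S1-0->S1 S1-1->S2 S2-0->S2 S2-1->S2

Track partial matches of the forbidden pattern `01`. State S2 is a dead state reached once `01` has occurred; every other state accepts. S0 means no part of `01` is currently matched.
3 states suffice.
        0   1  
>* S0   S1  S0 
 * S1   S1  S2 
   S2   S2  S2 
(> = start, * = accepting)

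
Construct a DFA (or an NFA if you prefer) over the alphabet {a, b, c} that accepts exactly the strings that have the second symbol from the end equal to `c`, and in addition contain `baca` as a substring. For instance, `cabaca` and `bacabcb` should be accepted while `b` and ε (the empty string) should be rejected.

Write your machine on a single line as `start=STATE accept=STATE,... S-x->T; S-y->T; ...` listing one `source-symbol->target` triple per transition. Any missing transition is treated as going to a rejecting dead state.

Run two small machines in parallel and take their product. The first has 13 states tracking the last 2 symbols read; the second has 5 states tracking whether and how much of `baca` has been seen. A product state is a pair (one from each), accepting exactly when both do.
With 23 states:
          a    b    c  
>  S0     S1   S2   S3 
   S1     S4   S5   S6 
   S2     S7   S8   S9 
   S3    S10  S11  S12 
   S4     S4   S5   S6 
   S5     S7   S8   S9 
   S6    S10  S11  S12 
   S7     S4   S5  S13 
   S8     S7   S8   S9 
   S9    S10  S11  S12 
   S10    S4   S5   S6 
   S11    S7   S8   S9 
   S12   S10  S11  S12 
   S13   S14  S11  S12 
 * S14   S15  S16  S17 
   S15   S15  S16  S17 
   S16   S18  S19  S20 
   S17   S14  S21  S22 
   S18   S15  S16  S17 
   S19   S18  S19  S20 
   S20   S14  S21  S22 
 * S21   S18  S19  S20 
 * S22   S14  S21  S22 
(> = start, * = accepting)

start=S0; accept=S14,S21,S22; S0-a->S1; S0-b->S2; S0-c->S3; S1-a->S4; S1-b->S5; S1-c->S6; S2-a->S7; S2-b->S8; S2-c->S9; S3-a->S10; S3-b->S11; S3-c->S12; S4-a->S4; S4-b->S5; S4-c->S6; S5-a->S7; S5-b->S8; S5-c->S9; S6-a->S10; S6-b->S11; S6-c->S12; S7-a->S4; S7-b->S5; S7-c->S13; S8-a->S7; S8-b->S8; S8-c->S9; S9-a->S10; S9-b->S11; S9-c->S12; S10-a->S4; S10-b->S5; S10-c->S6; S11-a->S7; S11-b->S8; S11-c->S9; S12-a->S10; S12-b->S11; S12-c->S12; S13-a->S14; S13-b->S11; S13-c->S12; S14-a->S15; S14-b->S16; S14-c->S17; S15-a->S15; S15-b->S16; S15-c->S17; S16-a->S18; S16-b->S19; S16-c->S20; S17-a->S14; S17-b->S21; S17-c->S22; S18-a->S15; S18-b->S16; S18-c->S17; S19-a->S18; S19-b->S19; S19-c->S20; S20-a->S14; S20-b->S21; S20-c->S22; S21-a->S18; S21-b->S19; S21-c->S20; S22-a->S14; S22-b->S21; S22-c->S22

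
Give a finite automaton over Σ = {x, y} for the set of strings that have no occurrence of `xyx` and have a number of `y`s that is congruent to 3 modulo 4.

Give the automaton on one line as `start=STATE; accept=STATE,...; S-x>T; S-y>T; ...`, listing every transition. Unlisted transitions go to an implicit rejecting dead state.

Run two small machines in parallel and take their product. One (4 states) tracks partial matches of the forbidden pattern `xyx`; the other (4 states) tracks the count of `y`s modulo 4. Each combined state is a pair, one component from each; accept when both components accept. Equivalent product states are then merged.
A 13-state machine:
       x  y 
>  A   B  C 
   B   B  D 
   C   E  F 
   D   G  F 
   E   E  H 
   F   I  J 
   G   G  G 
   H   G  J 
   I   I  K 
 * J   L  A 
 * K   G  A 
 * L   L  M 
   M   G  C 
(> = start, * = accepting)

start=A; accept=J,K,L; A-x>B; A-y>C; B-x>B; B-y>D; C-x>E; C-y>F; D-x>G; D-y>F; E-x>E; E-y>H; F-x>I; F-y>J; G-x>G; G-y>G; H-x>G; H-y>J; I-x>I; I-y>K; J-x>L; J-y>A; K-x>G; K-y>A; L-x>L; L-y>M; M-x>G; M-y>C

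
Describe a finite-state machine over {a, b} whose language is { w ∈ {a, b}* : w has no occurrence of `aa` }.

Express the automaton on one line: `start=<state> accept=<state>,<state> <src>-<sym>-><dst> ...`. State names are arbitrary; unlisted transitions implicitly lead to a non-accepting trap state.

start=S0 accept=S0,S1 S0-a->S1 S0-b->S0 S1-a->S2 S1-b->S0 S2-a->S2 S2-b->S2

This is the complement of 'contains `aa`'. Use the same substring-matching states — S0 through S2 holding how much of `aa` has just been matched — but flip the accepting set: everything except the trap S2 accepts.
        a   b  
>* S0   S1  S0 
 * S1   S2  S0 
   S2   S2  S2 
(> = start, * = accepting)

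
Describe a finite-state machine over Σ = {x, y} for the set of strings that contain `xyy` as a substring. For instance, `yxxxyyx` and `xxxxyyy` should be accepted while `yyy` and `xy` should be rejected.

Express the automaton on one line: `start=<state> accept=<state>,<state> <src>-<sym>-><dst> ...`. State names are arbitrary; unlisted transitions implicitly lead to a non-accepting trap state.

States q0..q2 record the length of the longest prefix of `xyy` that matches the current input suffix. Reaching q3 means `xyy` has been seen, and we stay there forever. Accept from q3.
4 states suffice.
        x   y  
>  q0   q1  q0 
   q1   q1  q2 
   q2   q1  q3 
 * q3   q3  q3 
(> = start, * = accepting)

start=q0 accept=q3 q0-x->q1 q0-y->q0 q1-x->q1 q1-y->q2 q2-x->q1 q2-y->q3 q3-x->q3 q3-y->q3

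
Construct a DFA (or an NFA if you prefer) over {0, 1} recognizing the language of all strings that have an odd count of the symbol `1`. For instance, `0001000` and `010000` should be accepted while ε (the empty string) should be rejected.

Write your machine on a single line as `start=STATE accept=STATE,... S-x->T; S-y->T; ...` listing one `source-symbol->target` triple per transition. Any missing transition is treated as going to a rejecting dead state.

start=q0; accept=q1; q0-0->q0; q0-1->q1; q1-0->q1; q1-1->q0

The only thing that matters is how many `1`s have appeared, reduced mod 2. Use one state per residue: q0 for 0, …, q1 for 1. Reading `1` moves to the next residue; anything else stays put. q1 is accepting.
2 states suffice.
        0   1  
>  q0   q0  q1 
 * q1   q1  q0 
(> = start, * = accepting)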